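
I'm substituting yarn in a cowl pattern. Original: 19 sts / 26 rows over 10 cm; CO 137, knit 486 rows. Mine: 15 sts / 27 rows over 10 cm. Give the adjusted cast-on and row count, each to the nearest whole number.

Stitches: 137 × 15/19 = 108.16 → 108.
Rows: 486 × 27/26 = 504.69 → 505.

Cast on 108 stitches; work 505 rows.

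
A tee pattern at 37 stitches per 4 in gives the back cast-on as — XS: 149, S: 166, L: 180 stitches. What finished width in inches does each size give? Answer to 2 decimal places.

XS 16.11 inches; S 17.95 inches; L 19.46 inches.

37/4 = 9.25 sts per in.
XS: 149 / 9.25 = 16.108 → 16.11 in.
S: 166 / 9.25 = 17.946 → 17.95 in.
L: 180 / 9.25 = 19.459 → 19.46 in.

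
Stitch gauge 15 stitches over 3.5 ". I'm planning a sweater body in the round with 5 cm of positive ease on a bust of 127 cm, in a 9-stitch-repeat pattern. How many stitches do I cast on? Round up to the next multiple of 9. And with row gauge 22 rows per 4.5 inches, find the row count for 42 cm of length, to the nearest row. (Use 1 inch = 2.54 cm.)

Cast on 225 stitches; work 81 rows.

Finished = 127 + 5 = 132 cm.
132 cm × 1/2.54 = 51.97 inches.
15/3.5 = 4.286 sts per in; 51.97 × 4.286 = 222.72 sts.
Next multiple of 9 → 225.
42 cm = 16.54 inches; × 4.889 = 80.84 → 81 rows.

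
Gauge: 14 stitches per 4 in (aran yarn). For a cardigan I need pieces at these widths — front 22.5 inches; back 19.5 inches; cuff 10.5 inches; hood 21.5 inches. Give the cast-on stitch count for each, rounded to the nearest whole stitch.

Rate = 14/4 = 3.5 sts per in.
front: 22.5 × 3.5 = 78.75 → 79.
back: 19.5 × 3.5 = 68.25 → 68.
cuff: 10.5 × 3.5 = 36.75 → 37.
hood: 21.5 × 3.5 = 75.25 → 75.

front 79; back 68; cuff 37; hood 75.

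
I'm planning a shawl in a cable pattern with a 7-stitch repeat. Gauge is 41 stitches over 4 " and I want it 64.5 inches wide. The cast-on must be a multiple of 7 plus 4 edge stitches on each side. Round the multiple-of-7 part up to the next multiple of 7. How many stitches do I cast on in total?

Cast on 666 stitches.

41 / 4 = 10.25 sts per inch.
64.5 × 10.25 = 661.12 sts.
Less 8 edge sts → 653.12 for the repeat.
Next multiple of 7: 658.
Add back 8 edge sts → 666.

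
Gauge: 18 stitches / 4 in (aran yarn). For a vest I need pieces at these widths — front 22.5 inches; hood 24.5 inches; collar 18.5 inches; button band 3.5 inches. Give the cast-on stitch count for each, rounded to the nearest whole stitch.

front 101; hood 110; collar 83; button band 16.

Rate = 18/4 = 4.5 sts per in.
front: 22.5 × 4.5 = 101.25 → 101.
hood: 24.5 × 4.5 = 110.25 → 110.
collar: 18.5 × 4.5 = 83.25 → 83.
button band: 3.5 × 4.5 = 15.75 → 16.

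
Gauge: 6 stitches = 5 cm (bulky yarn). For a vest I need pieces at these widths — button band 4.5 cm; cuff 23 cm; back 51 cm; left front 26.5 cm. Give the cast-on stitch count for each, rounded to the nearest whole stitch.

Rate = 6/5 = 1.2 sts per cm.
button band: 4.5 × 1.2 = 5.40 → 5.
cuff: 23 × 1.2 = 27.60 → 28.
back: 51 × 1.2 = 61.20 → 61.
left front: 26.5 × 1.2 = 31.80 → 32.

button band 5; cuff 28; back 61; left front 32.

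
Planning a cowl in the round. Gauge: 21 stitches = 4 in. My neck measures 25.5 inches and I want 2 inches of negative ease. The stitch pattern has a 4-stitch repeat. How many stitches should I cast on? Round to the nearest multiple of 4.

Finished = 25.5 − 2 = 23.5 inches.
21 / 4 = 5.25 sts/in.
23.5 × 5.25 = 123.38 sts.
Nearest multiple of 4: 124.

124 stitches.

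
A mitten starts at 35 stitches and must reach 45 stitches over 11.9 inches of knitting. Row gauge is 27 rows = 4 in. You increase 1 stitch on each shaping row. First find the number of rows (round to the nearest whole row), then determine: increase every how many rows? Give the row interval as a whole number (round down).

Rows = 11.9 × 6.75 = 80.3 → 80 rows.
Stitches to add: 10 → 10 shaping rows (at 1 st each).
80 / 10 = 8.00 → every 8 rows.

Increase every 8th row.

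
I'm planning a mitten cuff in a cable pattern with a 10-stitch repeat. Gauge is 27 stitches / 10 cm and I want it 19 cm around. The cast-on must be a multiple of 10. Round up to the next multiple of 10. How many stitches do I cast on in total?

27 / 10 = 2.7 sts per cm.
19 × 2.7 = 51.30 sts.
Next multiple of 10: 60.

60 stitches.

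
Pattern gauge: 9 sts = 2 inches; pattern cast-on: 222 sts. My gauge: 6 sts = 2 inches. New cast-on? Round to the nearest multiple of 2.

148 stitches.

Scale factor = 6 / 9 = 0.667.
222 × 6 / 9 = 148.00 sts.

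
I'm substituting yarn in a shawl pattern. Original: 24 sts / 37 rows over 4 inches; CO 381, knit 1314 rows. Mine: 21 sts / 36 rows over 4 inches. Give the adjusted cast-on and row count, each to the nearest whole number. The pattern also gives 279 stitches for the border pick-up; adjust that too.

Stitches: 381 × 21/24 = 333.38 → 333.
Rows: 1314 × 36/37 = 1278.49 → 1278.
border pick-up: 279 × 21/24 = 244.12 → 244.

Cast on 333 stitches; work 1278 rows; border pick-up 244 stitches.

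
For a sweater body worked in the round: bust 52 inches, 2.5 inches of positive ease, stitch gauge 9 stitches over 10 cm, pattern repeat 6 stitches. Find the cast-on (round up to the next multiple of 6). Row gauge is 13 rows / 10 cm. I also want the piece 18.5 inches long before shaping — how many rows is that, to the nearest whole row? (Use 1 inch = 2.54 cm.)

Finished = 52 + 2.5 = 54.5 inches.
54.5 inches × 2.54 = 138.43 cm.
9/10 = 0.9 sts per cm; 138.43 × 0.9 = 124.59 sts.
Next multiple of 6 → 126.
18.5 inches = 46.99 cm; × 1.3 = 61.09 → 61 rows.

Cast on 126 stitches; work 61 rows.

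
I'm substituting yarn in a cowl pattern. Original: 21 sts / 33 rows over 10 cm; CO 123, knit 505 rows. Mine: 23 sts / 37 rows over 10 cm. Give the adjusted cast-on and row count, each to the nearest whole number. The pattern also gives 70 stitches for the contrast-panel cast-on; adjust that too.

Stitches: 123 × 23/21 = 134.71 → 135.
Rows: 505 × 37/33 = 566.21 → 566.
contrast-panel cast-on: 70 × 23/21 = 76.67 → 77.

Cast on 135 stitches; work 566 rows; contrast-panel cast-on 77 stitches.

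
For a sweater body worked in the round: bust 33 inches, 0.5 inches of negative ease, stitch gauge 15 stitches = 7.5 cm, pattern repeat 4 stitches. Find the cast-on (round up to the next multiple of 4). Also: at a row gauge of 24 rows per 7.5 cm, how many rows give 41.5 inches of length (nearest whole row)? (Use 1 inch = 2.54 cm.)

Finished = 33 − 0.5 = 32.5 inches.
32.5 inches × 2.54 = 82.55 cm.
15/7.5 = 2 sts per cm; 82.55 × 2 = 165.10 sts.
Next multiple of 4 → 168.
41.5 inches = 105.41 cm; × 3.2 = 337.31 → 337 rows.

Cast on 168 stitches; work 337 rows.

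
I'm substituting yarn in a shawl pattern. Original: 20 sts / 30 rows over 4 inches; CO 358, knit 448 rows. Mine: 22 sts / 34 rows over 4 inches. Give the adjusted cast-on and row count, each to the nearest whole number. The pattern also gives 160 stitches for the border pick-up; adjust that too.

Cast on 394 stitches; work 508 rows; border pick-up 176 stitches.

Stitches: 358 × 22/20 = 393.80 → 394.
Rows: 448 × 34/30 = 507.73 → 508.
border pick-up: 160 × 22/20 = 176.00 → 176.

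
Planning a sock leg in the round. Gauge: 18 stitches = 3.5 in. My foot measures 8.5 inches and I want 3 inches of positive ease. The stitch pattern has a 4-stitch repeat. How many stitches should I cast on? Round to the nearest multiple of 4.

Cast on 60 stitches.

Finished = 8.5 + 3 = 11.5 inches.
18 / 3.5 = 5.143 sts/in.
11.5 × 5.143 = 59.14 sts.
Nearest multiple of 4: 60.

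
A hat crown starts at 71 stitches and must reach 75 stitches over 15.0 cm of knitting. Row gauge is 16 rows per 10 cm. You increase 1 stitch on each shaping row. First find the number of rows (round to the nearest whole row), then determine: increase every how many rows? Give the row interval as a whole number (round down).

Increase every 6th row.

Rows = 15.0 × 1.6 = 24.0 → 24 rows.
Stitches to add: 4 → 4 shaping rows (at 1 st each).
24 / 4 = 6.00 → every 6 rows.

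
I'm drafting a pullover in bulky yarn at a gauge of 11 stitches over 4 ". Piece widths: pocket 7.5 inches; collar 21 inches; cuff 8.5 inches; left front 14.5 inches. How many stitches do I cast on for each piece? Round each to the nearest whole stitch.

Rate = 11/4 = 2.75 sts per in.
pocket: 7.5 × 2.75 = 20.62 → 21.
collar: 21 × 2.75 = 57.75 → 58.
cuff: 8.5 × 2.75 = 23.38 → 23.
left front: 14.5 × 2.75 = 39.88 → 40.

pocket 21; collar 58; cuff 23; left front 40.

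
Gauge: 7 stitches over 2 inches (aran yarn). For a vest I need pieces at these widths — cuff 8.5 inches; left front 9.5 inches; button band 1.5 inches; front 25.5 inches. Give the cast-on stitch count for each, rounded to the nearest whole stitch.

cuff 30; left front 33; button band 5; front 89.

Rate = 7/2 = 3.5 sts per in.
cuff: 8.5 × 3.5 = 29.75 → 30.
left front: 9.5 × 3.5 = 33.25 → 33.
button band: 1.5 × 3.5 = 5.25 → 5.
front: 25.5 × 3.5 = 89.25 → 89.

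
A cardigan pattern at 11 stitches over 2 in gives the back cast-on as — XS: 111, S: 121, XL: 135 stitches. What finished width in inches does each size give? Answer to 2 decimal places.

11/2 = 5.5 sts per in.
XS: 111 / 5.5 = 20.182 → 20.18 in.
S: 121 / 5.5 = 22.000 → 22.00 in.
XL: 135 / 5.5 = 24.545 → 24.55 in.

XS 20.18 inches; S 22.00 inches; XL 24.55 inches.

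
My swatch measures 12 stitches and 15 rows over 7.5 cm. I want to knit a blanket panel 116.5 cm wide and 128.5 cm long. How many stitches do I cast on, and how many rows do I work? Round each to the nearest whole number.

Stitch gauge = 12/7.5 = 1.6 sts/cm; 116.5 × 1.6 = 186.40 → 186 sts.
Row gauge = 15/7.5 = 2 rows/cm; 128.5 × 2 = 257.00 → 257 rows.

Cast on 186 stitches and work 257 rows.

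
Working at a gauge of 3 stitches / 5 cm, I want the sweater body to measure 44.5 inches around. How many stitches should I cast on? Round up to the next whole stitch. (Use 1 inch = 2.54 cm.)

44.5 in = 113.03 cm.
3 stitches / 5 cm = 0.6 stitches per cm.
113.03 × 0.6 = 67.82 stitches.
Round up → 68.

Cast on 68 stitches.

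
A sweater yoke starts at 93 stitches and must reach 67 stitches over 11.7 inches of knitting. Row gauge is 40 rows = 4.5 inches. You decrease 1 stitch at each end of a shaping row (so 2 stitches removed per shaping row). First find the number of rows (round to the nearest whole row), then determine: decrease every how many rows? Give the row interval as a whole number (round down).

Decrease every 8th row.

Rows = 11.7 × 8.889 = 104.0 → 104 rows.
Stitches to remove: 26 → 13 shaping rows (at 2 st each).
104 / 13 = 8.00 → every 8 rows.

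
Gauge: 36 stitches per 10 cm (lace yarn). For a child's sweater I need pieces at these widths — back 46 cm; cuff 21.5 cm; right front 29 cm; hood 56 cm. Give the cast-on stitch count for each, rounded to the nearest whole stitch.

Rate = 36/10 = 3.6 sts per cm.
back: 46 × 3.6 = 165.60 → 166.
cuff: 21.5 × 3.6 = 77.40 → 77.
right front: 29 × 3.6 = 104.40 → 104.
hood: 56 × 3.6 = 201.60 → 202.

back 166; cuff 77; right front 104; hood 202.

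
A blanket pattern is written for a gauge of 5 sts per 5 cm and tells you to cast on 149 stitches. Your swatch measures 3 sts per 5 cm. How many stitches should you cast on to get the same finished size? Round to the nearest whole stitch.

89 stitches.

Scale factor = 3 / 5 = 0.600.
149 × 3 / 5 = 89.40 sts.
→ 89 sts.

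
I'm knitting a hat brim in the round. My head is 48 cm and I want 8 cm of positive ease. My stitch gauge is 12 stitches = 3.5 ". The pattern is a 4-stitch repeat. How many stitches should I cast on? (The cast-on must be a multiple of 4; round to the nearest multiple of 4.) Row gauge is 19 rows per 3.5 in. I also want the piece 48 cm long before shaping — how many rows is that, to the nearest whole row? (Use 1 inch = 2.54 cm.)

Finished = 48 + 8 = 56 cm.
56 cm × 1/2.54 = 22.05 inches.
12/3.5 = 3.429 sts per in; 22.05 × 3.429 = 75.59 sts.
Nearest multiple of 4 → 76.
48 cm = 18.90 inches; × 5.429 = 102.59 → 103 rows.

Cast on 76 stitches; work 103 rows.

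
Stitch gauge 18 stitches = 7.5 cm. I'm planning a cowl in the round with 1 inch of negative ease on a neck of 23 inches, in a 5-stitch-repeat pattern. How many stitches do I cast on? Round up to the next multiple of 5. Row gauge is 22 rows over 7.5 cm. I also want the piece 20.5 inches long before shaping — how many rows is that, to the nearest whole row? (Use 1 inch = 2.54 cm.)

Cast on 135 stitches; work 153 rows.

Finished = 23 − 1 = 22 inches.
22 inches × 2.54 = 55.88 cm.
18/7.5 = 2.4 sts per cm; 55.88 × 2.4 = 134.11 sts.
Next multiple of 5 → 135.
20.5 inches = 52.07 cm; × 2.933 = 152.74 → 153 rows.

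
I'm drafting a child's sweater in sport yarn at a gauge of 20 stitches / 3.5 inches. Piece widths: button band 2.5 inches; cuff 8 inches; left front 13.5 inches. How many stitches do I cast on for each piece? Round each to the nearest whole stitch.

Rate = 20/3.5 = 5.714 sts per in.
button band: 2.5 × 5.714 = 14.29 → 14.
cuff: 8 × 5.714 = 45.71 → 46.
left front: 13.5 × 5.714 = 77.14 → 77.

button band 14; cuff 46; left front 77.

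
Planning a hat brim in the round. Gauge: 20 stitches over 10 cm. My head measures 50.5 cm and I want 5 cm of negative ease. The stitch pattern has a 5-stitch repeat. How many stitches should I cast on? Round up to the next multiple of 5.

Finished = 50.5 − 5 = 45.5 cm.
20 / 10 = 2 sts/cm.
45.5 × 2 = 91.00 sts.
Next multiple of 5: 95.

95 stitches.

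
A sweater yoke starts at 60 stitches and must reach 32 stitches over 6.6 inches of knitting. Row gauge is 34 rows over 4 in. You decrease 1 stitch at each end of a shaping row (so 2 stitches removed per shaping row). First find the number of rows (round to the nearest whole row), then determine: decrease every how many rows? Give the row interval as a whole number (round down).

Decrease every 4th row.

Rows = 6.6 × 8.5 = 56.1 → 56 rows.
Stitches to remove: 28 → 14 shaping rows (at 2 st each).
56 / 14 = 4.00 → every 4 rows.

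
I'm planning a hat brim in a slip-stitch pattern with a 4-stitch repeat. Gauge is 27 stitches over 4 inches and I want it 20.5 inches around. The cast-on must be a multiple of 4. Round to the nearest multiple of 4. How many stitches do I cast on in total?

140 stitches.

27 / 4 = 6.75 sts per inch.
20.5 × 6.75 = 138.38 sts.
Nearest multiple of 4: 140.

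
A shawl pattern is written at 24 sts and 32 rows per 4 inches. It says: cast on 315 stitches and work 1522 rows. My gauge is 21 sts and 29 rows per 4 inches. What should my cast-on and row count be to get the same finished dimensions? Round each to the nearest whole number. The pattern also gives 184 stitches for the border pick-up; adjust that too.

Cast on 276 stitches; work 1379 rows; border pick-up 161 stitches.

Stitches: 315 × 21/24 = 275.62 → 276.
Rows: 1522 × 29/32 = 1379.31 → 1379.
border pick-up: 184 × 21/24 = 161.00 → 161.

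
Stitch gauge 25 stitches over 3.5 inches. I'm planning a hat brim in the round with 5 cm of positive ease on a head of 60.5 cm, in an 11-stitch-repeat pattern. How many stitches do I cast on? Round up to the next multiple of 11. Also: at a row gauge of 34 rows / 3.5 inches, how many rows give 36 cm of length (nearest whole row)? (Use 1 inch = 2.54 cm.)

Cast on 187 stitches; work 138 rows.

Finished = 60.5 + 5 = 65.5 cm.
65.5 cm × 1/2.54 = 25.79 inches.
25/3.5 = 7.143 sts per in; 25.79 × 7.143 = 184.20 sts.
Next multiple of 11 → 187.
36 cm = 14.17 inches; × 9.714 = 137.68 → 138 rows.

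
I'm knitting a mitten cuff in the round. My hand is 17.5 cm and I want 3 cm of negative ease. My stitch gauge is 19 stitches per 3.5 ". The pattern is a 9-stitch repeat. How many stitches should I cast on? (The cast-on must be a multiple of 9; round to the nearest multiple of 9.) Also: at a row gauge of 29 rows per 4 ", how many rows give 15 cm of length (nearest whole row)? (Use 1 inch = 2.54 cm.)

Finished = 17.5 − 3 = 14.5 cm.
14.5 cm × 1/2.54 = 5.71 inches.
19/3.5 = 5.429 sts per in; 5.71 × 5.429 = 30.99 sts.
Nearest multiple of 9 → 27.
15 cm = 5.91 inches; × 7.25 = 42.81 → 43 rows.

Cast on 27 stitches; work 43 rows.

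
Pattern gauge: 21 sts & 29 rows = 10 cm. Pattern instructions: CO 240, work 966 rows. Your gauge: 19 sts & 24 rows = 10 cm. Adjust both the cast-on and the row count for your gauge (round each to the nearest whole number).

Stitches: 240 × 19/21 = 217.14 → 217.
Rows: 966 × 24/29 = 799.45 → 799.

Cast on 217 stitches; work 799 rows.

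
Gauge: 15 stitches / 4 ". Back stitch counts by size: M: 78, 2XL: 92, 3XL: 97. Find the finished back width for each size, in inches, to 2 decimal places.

15/4 = 3.75 sts per in.
M: 78 / 3.75 = 20.800 → 20.80 in.
2XL: 92 / 3.75 = 24.533 → 24.53 in.
3XL: 97 / 3.75 = 25.867 → 25.87 in.

M 20.80 inches; 2XL 24.53 inches; 3XL 25.87 inches.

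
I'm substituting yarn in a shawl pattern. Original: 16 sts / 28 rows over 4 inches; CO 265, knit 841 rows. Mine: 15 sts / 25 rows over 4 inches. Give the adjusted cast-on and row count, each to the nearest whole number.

Stitches: 265 × 15/16 = 248.44 → 248.
Rows: 841 × 25/28 = 750.89 → 751.

Cast on 248 stitches; work 751 rows.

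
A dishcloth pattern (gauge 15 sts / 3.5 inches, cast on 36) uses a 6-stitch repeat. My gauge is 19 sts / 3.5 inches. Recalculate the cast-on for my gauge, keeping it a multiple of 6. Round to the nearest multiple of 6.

36 × 19 / 15 = 45.60.
Nearest multiple of 6: 48.

CO 48 sts.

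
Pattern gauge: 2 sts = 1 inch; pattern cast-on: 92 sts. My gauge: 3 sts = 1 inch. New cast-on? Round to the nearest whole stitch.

Scale factor = 3 / 2 = 1.500.
92 × 3 / 2 = 138.00 sts.

138 stitches.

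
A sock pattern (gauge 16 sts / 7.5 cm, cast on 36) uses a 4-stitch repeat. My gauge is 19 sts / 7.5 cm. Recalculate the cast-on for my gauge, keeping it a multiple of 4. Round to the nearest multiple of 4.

CO 44 sts.

36 × 19 / 16 = 42.75.
Nearest multiple of 4: 44.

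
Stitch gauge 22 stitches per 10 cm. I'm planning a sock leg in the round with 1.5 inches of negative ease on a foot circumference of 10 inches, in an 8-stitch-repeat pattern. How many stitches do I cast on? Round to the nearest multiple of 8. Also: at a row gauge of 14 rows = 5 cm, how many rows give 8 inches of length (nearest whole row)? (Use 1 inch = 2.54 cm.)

Cast on 48 stitches; work 57 rows.

Finished = 10 − 1.5 = 8.5 inches.
8.5 inches × 2.54 = 21.59 cm.
22/10 = 2.2 sts per cm; 21.59 × 2.2 = 47.50 sts.
Nearest multiple of 8 → 48.
8 inches = 20.32 cm; × 2.8 = 56.90 → 57 rows.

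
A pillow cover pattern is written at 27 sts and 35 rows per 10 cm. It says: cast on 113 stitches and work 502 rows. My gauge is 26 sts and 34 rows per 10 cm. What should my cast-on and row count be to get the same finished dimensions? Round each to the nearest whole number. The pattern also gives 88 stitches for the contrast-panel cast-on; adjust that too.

Cast on 109 stitches; work 488 rows; contrast-panel cast-on 85 stitches.

Stitches: 113 × 26/27 = 108.81 → 109.
Rows: 502 × 34/35 = 487.66 → 488.
contrast-panel cast-on: 88 × 26/27 = 84.74 → 85.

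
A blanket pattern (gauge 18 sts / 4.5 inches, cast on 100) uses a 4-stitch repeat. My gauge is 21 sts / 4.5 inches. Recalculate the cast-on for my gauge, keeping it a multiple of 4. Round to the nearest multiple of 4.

100 × 21 / 18 = 116.67.
Nearest multiple of 4: 116.

CO 116 sts.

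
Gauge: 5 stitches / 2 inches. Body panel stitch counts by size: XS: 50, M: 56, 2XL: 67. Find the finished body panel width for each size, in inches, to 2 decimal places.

5/2 = 2.5 sts per in.
XS: 50 / 2.5 = 20.000 → 20.00 in.
M: 56 / 2.5 = 22.400 → 22.40 in.
2XL: 67 / 2.5 = 26.800 → 26.80 in.

XS 20.00 inches; M 22.40 inches; 2XL 26.80 inches.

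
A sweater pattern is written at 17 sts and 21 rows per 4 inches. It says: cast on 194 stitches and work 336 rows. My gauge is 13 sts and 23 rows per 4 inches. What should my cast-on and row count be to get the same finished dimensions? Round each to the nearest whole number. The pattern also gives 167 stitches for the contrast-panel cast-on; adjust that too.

Cast on 148 stitches; work 368 rows; contrast-panel cast-on 128 stitches.

Stitches: 194 × 13/17 = 148.35 → 148.
Rows: 336 × 23/21 = 368.00 → 368.
contrast-panel cast-on: 167 × 13/17 = 127.71 → 128.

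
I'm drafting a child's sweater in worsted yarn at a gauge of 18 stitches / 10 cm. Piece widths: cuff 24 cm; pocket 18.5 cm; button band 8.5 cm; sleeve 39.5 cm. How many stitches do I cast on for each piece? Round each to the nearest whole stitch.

Rate = 18/10 = 1.8 sts per cm.
cuff: 24 × 1.8 = 43.20 → 43.
pocket: 18.5 × 1.8 = 33.30 → 33.
button band: 8.5 × 1.8 = 15.30 → 15.
sleeve: 39.5 × 1.8 = 71.10 → 71.

cuff 43; pocket 33; button band 15; sleeve 71.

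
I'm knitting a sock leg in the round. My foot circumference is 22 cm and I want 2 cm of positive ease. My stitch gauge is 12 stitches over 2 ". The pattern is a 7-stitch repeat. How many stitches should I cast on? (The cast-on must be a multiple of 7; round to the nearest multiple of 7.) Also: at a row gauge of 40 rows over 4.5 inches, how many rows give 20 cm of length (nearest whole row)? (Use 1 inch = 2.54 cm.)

Cast on 56 stitches; work 70 rows.

Finished = 22 + 2 = 24 cm.
24 cm × 1/2.54 = 9.45 inches.
12/2 = 6 sts per in; 9.45 × 6 = 56.69 sts.
Nearest multiple of 7 → 56.
20 cm = 7.87 inches; × 8.889 = 69.99 → 70 rows.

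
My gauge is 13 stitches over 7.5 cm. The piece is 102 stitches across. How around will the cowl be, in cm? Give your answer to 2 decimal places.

13 stitches / 7.5 cm = 1.733 stitches per cm.
102 / 1.733 = 58.846 cm.

58.85 cm.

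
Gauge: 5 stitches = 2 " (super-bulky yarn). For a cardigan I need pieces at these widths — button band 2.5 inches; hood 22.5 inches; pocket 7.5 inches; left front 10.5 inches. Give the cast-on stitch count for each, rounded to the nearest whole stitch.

button band 6; hood 56; pocket 19; left front 26.

Rate = 5/2 = 2.5 sts per in.
button band: 2.5 × 2.5 = 6.25 → 6.
hood: 22.5 × 2.5 = 56.25 → 56.
pocket: 7.5 × 2.5 = 18.75 → 19.
left front: 10.5 × 2.5 = 26.25 → 26.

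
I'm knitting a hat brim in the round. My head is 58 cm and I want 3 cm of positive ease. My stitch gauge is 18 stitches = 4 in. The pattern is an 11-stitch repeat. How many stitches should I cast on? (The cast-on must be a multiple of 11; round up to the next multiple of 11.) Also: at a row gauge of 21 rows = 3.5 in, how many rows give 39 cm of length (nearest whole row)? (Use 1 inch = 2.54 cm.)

Finished = 58 + 3 = 61 cm.
61 cm × 1/2.54 = 24.02 inches.
18/4 = 4.5 sts per in; 24.02 × 4.5 = 108.07 sts.
Next multiple of 11 → 110.
39 cm = 15.35 inches; × 6 = 92.13 → 92 rows.

Cast on 110 stitches; work 92 rows.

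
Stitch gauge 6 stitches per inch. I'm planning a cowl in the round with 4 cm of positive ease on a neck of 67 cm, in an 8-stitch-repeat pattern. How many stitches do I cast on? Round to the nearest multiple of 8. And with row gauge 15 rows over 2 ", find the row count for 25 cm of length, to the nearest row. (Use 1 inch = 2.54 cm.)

Finished = 67 + 4 = 71 cm.
71 cm × 1/2.54 = 27.95 inches.
6/1 = 6 sts per in; 27.95 × 6 = 167.72 sts.
Nearest multiple of 8 → 168.
25 cm = 9.84 inches; × 7.5 = 73.82 → 74 rows.

Cast on 168 stitches; work 74 rows.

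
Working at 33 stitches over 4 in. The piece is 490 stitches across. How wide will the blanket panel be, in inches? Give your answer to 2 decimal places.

33 stitches / 4 inch = 8.25 stitches per inch.
490 / 8.25 = 59.394 inches.

59.39 inches.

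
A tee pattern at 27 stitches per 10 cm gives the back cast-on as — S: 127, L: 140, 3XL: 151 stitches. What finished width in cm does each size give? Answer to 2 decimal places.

S 47.04 cm; L 51.85 cm; 3XL 55.93 cm.

27/10 = 2.7 sts per cm.
S: 127 / 2.7 = 47.037 → 47.04 cm.
L: 140 / 2.7 = 51.852 → 51.85 cm.
3XL: 151 / 2.7 = 55.926 → 55.93 cm.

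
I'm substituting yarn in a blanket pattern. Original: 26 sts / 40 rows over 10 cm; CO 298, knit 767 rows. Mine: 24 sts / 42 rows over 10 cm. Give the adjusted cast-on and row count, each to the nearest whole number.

Stitches: 298 × 24/26 = 275.08 → 275.
Rows: 767 × 42/40 = 805.35 → 805.

Cast on 275 stitches; work 805 rows.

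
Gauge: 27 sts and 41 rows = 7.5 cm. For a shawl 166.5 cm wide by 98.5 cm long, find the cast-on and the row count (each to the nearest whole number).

Cast on 599 stitches and work 538 rows.

Stitch gauge = 27/7.5 = 3.6 sts/cm; 166.5 × 3.6 = 599.40 → 599 sts.
Row gauge = 41/7.5 = 5.467 rows/cm; 98.5 × 5.467 = 538.47 → 538 rows.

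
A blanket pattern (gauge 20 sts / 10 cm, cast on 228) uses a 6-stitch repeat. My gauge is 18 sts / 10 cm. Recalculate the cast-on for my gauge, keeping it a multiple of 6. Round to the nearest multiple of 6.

CO 204 sts.

228 × 18 / 20 = 205.20.
Nearest multiple of 6: 204.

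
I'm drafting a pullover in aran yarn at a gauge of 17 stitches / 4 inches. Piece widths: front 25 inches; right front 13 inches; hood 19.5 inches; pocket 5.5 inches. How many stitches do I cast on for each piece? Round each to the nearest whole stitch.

front 106; right front 55; hood 83; pocket 23.

Rate = 17/4 = 4.25 sts per in.
front: 25 × 4.25 = 106.25 → 106.
right front: 13 × 4.25 = 55.25 → 55.
hood: 19.5 × 4.25 = 82.88 → 83.
pocket: 5.5 × 4.25 = 23.38 → 23.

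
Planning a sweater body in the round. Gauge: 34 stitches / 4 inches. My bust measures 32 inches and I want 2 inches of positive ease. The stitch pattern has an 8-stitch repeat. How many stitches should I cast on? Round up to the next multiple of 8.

Finished = 32 + 2 = 34 inches.
34 / 4 = 8.5 sts/in.
34 × 8.5 = 289.00 sts.
Next multiple of 8: 296.

Cast on 296 stitches.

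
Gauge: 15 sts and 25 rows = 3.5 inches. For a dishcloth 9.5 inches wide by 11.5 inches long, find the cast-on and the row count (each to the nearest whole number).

Stitch gauge = 15/3.5 = 4.286 sts/in; 9.5 × 4.286 = 40.71 → 41 sts.
Row gauge = 25/3.5 = 7.143 rows/in; 11.5 × 7.143 = 82.14 → 82 rows.

Cast on 41 stitches and work 82 rows.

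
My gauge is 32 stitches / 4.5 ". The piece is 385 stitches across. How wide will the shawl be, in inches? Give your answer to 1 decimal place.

32 stitches / 4.5 inch = 7.111 stitches per inch.
385 / 7.111 = 54.14 inches.

54.1 inches.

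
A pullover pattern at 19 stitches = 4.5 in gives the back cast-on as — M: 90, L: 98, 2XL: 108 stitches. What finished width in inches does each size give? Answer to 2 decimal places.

19/4.5 = 4.222 sts per in.
M: 90 / 4.222 = 21.316 → 21.32 in.
L: 98 / 4.222 = 23.211 → 23.21 in.
2XL: 108 / 4.222 = 25.579 → 25.58 in.

M 21.32 inches; L 23.21 inches; 2XL 25.58 inches.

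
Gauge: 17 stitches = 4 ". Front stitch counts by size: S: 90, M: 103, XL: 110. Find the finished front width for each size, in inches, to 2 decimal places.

S 21.18 inches; M 24.24 inches; XL 25.88 inches.

17/4 = 4.25 sts per in.
S: 90 / 4.25 = 21.176 → 21.18 in.
M: 103 / 4.25 = 24.235 → 24.24 in.
XL: 110 / 4.25 = 25.882 → 25.88 in.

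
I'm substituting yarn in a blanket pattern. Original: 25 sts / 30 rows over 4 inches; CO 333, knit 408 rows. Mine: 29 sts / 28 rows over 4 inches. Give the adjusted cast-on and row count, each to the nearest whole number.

Stitches: 333 × 29/25 = 386.28 → 386.
Rows: 408 × 28/30 = 380.80 → 381.

Cast on 386 stitches; work 381 rows.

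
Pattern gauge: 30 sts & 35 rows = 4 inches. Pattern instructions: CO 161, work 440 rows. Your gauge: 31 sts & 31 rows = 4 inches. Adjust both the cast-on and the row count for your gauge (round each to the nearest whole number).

Cast on 166 stitches; work 390 rows.

Stitches: 161 × 31/30 = 166.37 → 166.
Rows: 440 × 31/35 = 389.71 → 390.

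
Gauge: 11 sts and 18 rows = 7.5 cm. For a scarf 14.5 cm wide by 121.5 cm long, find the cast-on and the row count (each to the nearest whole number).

Stitch gauge = 11/7.5 = 1.467 sts/cm; 14.5 × 1.467 = 21.27 → 21 sts.
Row gauge = 18/7.5 = 2.4 rows/cm; 121.5 × 2.4 = 291.60 → 292 rows.

Cast on 21 stitches and work 292 rows.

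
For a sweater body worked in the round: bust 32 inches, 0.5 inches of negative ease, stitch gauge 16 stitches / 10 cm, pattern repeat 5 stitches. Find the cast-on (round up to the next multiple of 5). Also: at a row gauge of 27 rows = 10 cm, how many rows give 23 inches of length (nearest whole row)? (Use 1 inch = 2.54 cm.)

Finished = 32 − 0.5 = 31.5 inches.
31.5 inches × 2.54 = 80.01 cm.
16/10 = 1.6 sts per cm; 80.01 × 1.6 = 128.02 sts.
Next multiple of 5 → 130.
23 inches = 58.42 cm; × 2.7 = 157.73 → 158 rows.

Cast on 130 stitches; work 158 rows.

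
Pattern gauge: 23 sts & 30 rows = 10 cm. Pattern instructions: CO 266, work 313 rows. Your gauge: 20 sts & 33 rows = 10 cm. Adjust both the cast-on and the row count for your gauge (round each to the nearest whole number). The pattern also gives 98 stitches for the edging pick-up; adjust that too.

Stitches: 266 × 20/23 = 231.30 → 231.
Rows: 313 × 33/30 = 344.30 → 344.
edging pick-up: 98 × 20/23 = 85.22 → 85.

Cast on 231 stitches; work 344 rows; edging pick-up 85 stitches.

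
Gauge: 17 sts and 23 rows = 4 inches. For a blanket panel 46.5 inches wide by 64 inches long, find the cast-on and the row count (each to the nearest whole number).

Cast on 198 stitches and work 368 rows.

Stitch gauge = 17/4 = 4.25 sts/in; 46.5 × 4.25 = 197.62 → 198 sts.
Row gauge = 23/4 = 5.75 rows/in; 64 × 5.75 = 368.00 → 368 rows.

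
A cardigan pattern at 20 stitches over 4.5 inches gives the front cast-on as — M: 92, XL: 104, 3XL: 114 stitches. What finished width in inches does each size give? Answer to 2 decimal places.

20/4.5 = 4.444 sts per in.
M: 92 / 4.444 = 20.700 → 20.70 in.
XL: 104 / 4.444 = 23.400 → 23.40 in.
3XL: 114 / 4.444 = 25.650 → 25.65 in.

M 20.70 inches; XL 23.40 inches; 3XL 25.65 inches.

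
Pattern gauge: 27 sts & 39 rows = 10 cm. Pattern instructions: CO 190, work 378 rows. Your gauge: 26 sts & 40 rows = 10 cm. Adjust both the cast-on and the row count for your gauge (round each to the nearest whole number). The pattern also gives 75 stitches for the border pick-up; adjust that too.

Stitches: 190 × 26/27 = 182.96 → 183.
Rows: 378 × 40/39 = 387.69 → 388.
border pick-up: 75 × 26/27 = 72.22 → 72.

Cast on 183 stitches; work 388 rows; border pick-up 72 stitches.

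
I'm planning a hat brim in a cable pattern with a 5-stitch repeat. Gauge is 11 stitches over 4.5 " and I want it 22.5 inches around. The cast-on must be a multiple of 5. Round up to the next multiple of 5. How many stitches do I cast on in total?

11 / 4.5 = 2.444 sts per inch.
22.5 × 2.444 = 55.00 sts.
Next multiple of 5: 55.

Cast on 55 stitches.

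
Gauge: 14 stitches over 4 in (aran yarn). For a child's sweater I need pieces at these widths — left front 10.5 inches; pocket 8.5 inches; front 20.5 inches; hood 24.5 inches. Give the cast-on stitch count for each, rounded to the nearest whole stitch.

Rate = 14/4 = 3.5 sts per in.
left front: 10.5 × 3.5 = 36.75 → 37.
pocket: 8.5 × 3.5 = 29.75 → 30.
front: 20.5 × 3.5 = 71.75 → 72.
hood: 24.5 × 3.5 = 85.75 → 86.

left front 37; pocket 30; front 72; hood 86.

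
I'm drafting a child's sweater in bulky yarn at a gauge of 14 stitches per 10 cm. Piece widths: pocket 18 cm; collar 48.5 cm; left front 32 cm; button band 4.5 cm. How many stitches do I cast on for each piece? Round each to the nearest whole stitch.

pocket 25; collar 68; left front 45; button band 6.

Rate = 14/10 = 1.4 sts per cm.
pocket: 18 × 1.4 = 25.20 → 25.
collar: 48.5 × 1.4 = 67.90 → 68.
left front: 32 × 1.4 = 44.80 → 45.
button band: 4.5 × 1.4 = 6.30 → 6.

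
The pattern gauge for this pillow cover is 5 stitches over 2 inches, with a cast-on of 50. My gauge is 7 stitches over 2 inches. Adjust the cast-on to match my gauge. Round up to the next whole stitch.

Cast on 70 stitches.

Scale factor = 7 / 5 = 1.400.
50 × 7 / 5 = 70.00 sts.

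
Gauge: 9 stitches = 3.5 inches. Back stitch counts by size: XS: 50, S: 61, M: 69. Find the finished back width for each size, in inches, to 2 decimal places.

XS 19.44 inches; S 23.72 inches; M 26.83 inches.

9/3.5 = 2.571 sts per in.
XS: 50 / 2.571 = 19.444 → 19.44 in.
S: 61 / 2.571 = 23.722 → 23.72 in.
M: 69 / 2.571 = 26.833 → 26.83 in.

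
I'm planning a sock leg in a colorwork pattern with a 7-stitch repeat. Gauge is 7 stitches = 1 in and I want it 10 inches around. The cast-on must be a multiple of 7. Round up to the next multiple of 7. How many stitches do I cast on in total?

7 / 1 = 7 sts per inch.
10 × 7 = 70.00 sts.
Next multiple of 7: 70.

70 stitches.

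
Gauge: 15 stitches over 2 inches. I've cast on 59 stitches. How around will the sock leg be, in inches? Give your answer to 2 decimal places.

7.87 inches.

15 stitches / 2 inch = 7.5 stitches per inch.
59 / 7.5 = 7.867 inches.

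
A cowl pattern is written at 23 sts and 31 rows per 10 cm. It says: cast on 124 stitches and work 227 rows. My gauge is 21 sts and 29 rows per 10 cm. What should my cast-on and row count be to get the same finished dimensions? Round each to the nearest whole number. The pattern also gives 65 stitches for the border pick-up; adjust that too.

Cast on 113 stitches; work 212 rows; border pick-up 59 stitches.

Stitches: 124 × 21/23 = 113.22 → 113.
Rows: 227 × 29/31 = 212.35 → 212.
border pick-up: 65 × 21/23 = 59.35 → 59.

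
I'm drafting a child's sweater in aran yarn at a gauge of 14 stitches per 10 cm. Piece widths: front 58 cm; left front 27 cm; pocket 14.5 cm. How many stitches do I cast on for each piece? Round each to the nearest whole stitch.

front 81; left front 38; pocket 20.

Rate = 14/10 = 1.4 sts per cm.
front: 58 × 1.4 = 81.20 → 81.
left front: 27 × 1.4 = 37.80 → 38.
pocket: 14.5 × 1.4 = 20.30 → 20.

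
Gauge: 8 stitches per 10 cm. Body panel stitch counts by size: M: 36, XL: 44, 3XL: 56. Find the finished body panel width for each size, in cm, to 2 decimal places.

8/10 = 0.8 sts per cm.
M: 36 / 0.8 = 45.000 → 45.00 cm.
XL: 44 / 0.8 = 55.000 → 55.00 cm.
3XL: 56 / 0.8 = 70.000 → 70.00 cm.

M 45.00 cm; XL 55.00 cm; 3XL 70.00 cm.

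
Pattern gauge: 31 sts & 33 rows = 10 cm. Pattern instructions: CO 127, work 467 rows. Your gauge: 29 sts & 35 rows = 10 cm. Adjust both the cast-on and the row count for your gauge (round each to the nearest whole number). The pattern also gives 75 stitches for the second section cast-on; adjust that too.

Stitches: 127 × 29/31 = 118.81 → 119.
Rows: 467 × 35/33 = 495.30 → 495.
second section cast-on: 75 × 29/31 = 70.16 → 70.

Cast on 119 stitches; work 495 rows; second section cast-on 70 stitches.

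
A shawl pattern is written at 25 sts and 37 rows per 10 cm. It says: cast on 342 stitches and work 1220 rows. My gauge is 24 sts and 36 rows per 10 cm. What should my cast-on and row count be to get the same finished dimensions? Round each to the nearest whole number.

Cast on 328 stitches; work 1187 rows.

Stitches: 342 × 24/25 = 328.32 → 328.
Rows: 1220 × 36/37 = 1187.03 → 1187.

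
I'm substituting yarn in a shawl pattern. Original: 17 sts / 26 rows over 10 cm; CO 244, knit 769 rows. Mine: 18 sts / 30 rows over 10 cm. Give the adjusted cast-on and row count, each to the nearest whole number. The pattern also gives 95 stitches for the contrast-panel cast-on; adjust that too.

Cast on 258 stitches; work 887 rows; contrast-panel cast-on 101 stitches.

Stitches: 244 × 18/17 = 258.35 → 258.
Rows: 769 × 30/26 = 887.31 → 887.
contrast-panel cast-on: 95 × 18/17 = 100.59 → 101.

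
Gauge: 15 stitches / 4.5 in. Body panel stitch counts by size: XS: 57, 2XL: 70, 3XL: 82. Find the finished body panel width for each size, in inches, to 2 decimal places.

XS 17.10 inches; 2XL 21.00 inches; 3XL 24.60 inches.

15/4.5 = 3.333 sts per in.
XS: 57 / 3.333 = 17.100 → 17.10 in.
2XL: 70 / 3.333 = 21.000 → 21.00 in.
3XL: 82 / 3.333 = 24.600 → 24.60 in.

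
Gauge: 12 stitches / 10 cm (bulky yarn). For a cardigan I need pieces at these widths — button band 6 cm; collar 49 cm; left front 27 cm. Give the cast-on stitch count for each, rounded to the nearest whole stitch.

Rate = 12/10 = 1.2 sts per cm.
button band: 6 × 1.2 = 7.20 → 7.
collar: 49 × 1.2 = 58.80 → 59.
left front: 27 × 1.2 = 32.40 → 32.

button band 7; collar 59; left front 32.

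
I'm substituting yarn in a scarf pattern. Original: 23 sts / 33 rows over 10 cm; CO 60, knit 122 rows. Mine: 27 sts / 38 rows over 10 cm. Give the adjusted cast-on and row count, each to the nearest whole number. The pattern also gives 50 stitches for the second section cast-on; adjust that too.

Cast on 70 stitches; work 140 rows; second section cast-on 59 stitches.

Stitches: 60 × 27/23 = 70.43 → 70.
Rows: 122 × 38/33 = 140.48 → 140.
second section cast-on: 50 × 27/23 = 58.70 → 59.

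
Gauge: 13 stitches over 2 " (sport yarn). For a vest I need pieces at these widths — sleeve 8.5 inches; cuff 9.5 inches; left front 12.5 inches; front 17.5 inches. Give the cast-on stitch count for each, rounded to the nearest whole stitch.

sleeve 55; cuff 62; left front 81; front 114.

Rate = 13/2 = 6.5 sts per in.
sleeve: 8.5 × 6.5 = 55.25 → 55.
cuff: 9.5 × 6.5 = 61.75 → 62.
left front: 12.5 × 6.5 = 81.25 → 81.
front: 17.5 × 6.5 = 113.75 → 114.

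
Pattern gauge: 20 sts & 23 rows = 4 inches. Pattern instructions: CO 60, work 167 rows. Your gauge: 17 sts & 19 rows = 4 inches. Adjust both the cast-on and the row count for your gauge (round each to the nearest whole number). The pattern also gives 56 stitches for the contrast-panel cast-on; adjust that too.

Stitches: 60 × 17/20 = 51.00 → 51.
Rows: 167 × 19/23 = 137.96 → 138.
contrast-panel cast-on: 56 × 17/20 = 47.60 → 48.

Cast on 51 stitches; work 138 rows; contrast-panel cast-on 48 stitches.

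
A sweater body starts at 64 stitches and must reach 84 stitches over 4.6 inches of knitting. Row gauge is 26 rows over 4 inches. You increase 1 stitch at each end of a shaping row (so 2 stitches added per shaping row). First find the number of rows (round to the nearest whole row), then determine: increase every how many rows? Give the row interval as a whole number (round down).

Increase every 3rd row.

Rows = 4.6 × 6.5 = 29.9 → 30 rows.
Stitches to add: 20 → 10 shaping rows (at 2 st each).
30 / 10 = 3.00 → every 3 rows.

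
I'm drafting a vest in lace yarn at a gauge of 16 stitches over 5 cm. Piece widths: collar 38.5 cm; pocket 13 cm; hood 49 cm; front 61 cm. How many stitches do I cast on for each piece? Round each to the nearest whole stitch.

collar 123; pocket 42; hood 157; front 195.

Rate = 16/5 = 3.2 sts per cm.
collar: 38.5 × 3.2 = 123.20 → 123.
pocket: 13 × 3.2 = 41.60 → 42.
hood: 49 × 3.2 = 156.80 → 157.
front: 61 × 3.2 = 195.20 → 195.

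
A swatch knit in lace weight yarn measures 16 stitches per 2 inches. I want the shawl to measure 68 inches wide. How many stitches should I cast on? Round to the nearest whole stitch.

16 stitches / 2 in = 8 stitches per inch.
68 × 8 = 544.00 stitches.

CO 544 sts.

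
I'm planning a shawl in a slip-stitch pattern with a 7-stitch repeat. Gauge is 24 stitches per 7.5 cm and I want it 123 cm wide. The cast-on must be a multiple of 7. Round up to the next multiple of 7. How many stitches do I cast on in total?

399 stitches.

24 / 7.5 = 3.2 sts per cm.
123 × 3.2 = 393.60 sts.
Next multiple of 7: 399.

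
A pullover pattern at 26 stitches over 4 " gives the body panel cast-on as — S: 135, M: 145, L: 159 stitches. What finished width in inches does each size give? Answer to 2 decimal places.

26/4 = 6.5 sts per in.
S: 135 / 6.5 = 20.769 → 20.77 in.
M: 145 / 6.5 = 22.308 → 22.31 in.
L: 159 / 6.5 = 24.462 → 24.46 in.

S 20.77 inches; M 22.31 inches; L 24.46 inches.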